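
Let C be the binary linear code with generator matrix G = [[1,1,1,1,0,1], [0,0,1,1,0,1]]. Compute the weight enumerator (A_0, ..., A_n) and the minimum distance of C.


Weight distribution: A_0 = 1, A_2 = 1, A_3 = 1, A_5 = 1. Minimum distance d = 2.

Enumerate all 2^2 = 4 messages m ∈ F_2^2.
For each, compute codeword c = mG in F_2^6, then tally its weight.
  m = 00 → c = 000000, weight = 0.
  m = 10 → c = 111101, weight = 5.
  m = 01 → c = 001101, weight = 3.
  m = 11 → c = 110000, weight = 2.
Tally weights:
  weight 0: 1 codewords.
  weight 2: 1 codewords.
  weight 3: 1 codewords.
  weight 5: 1 codewords.
Minimum distance d = smallest w > 0 with A_w > 0 = 2.
Sanity: Σ A_w = 4 = 2^2 = 4 ✓.


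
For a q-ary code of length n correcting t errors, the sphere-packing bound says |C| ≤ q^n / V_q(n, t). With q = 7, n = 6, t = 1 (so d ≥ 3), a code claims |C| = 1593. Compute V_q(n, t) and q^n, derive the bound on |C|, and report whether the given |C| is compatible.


V_q(n, t) = 37, q^n = 117649, Hamming bound = 3179, |C| = 1593 ≤ bound (satisfied).

Step 1: Compute V_q(n, t) = Σ_{j=0}^1 C(n, j) (q−1)^j.
  j = 0: C(6,0)·(6)^0 = 1·1 = 1.
  j = 1: C(6,1)·(6)^1 = 6·6 = 36.
  V_q(n, t) = 1 + 36 = 37.
Step 2: q^n = 7^6 = 117649.
Step 3: Hamming bound ⌊q^n / V_q(n,t)⌋ = ⌊117649/37⌋ = 3179.
Step 4: Compare |C| = 1593 to 3179: satisfied.
The claimed |C| lies below the Hamming bound.


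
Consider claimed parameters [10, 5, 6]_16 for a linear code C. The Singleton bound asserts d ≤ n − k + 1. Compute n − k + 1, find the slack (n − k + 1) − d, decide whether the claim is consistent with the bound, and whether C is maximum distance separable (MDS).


Singleton RHS = n − k + 1 = 6, slack = 0, bound satisfied, MDS.

Singleton bound: d ≤ n − k + 1.
Here n = 10, k = 5, so n − k + 1 = 6.
Given d = 6, check d ≤ 6: YES.
Slack = (n − k + 1) − d = 0.
The code is MDS (slack = 0).
Description: the claimed parameters are [10, 5, 6]_16; such a code would be MDS (meets Singleton bound).


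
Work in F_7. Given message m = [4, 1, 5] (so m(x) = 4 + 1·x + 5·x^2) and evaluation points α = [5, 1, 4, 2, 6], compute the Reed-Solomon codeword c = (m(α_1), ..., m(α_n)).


c = [1, 3, 4, 5, 1]

Message polynomial: m(x) = 4 + 1·x + 5·x^2 (mod 7).
For each evaluation point α_i, compute m(α_i) mod 7:
  α_1 = 5: Horner steps 5 → 5 → 1, so m(5) = 1.
  α_2 = 1: Horner steps 5 → 6 → 3, so m(1) = 3.
  α_3 = 4: Horner steps 5 → 0 → 4, so m(4) = 4.
  α_4 = 2: Horner steps 5 → 4 → 5, so m(2) = 5.
  α_5 = 6: Horner steps 5 → 3 → 1, so m(6) = 1.
Codeword c = [1, 3, 4, 5, 1] ∈ F_7^5.


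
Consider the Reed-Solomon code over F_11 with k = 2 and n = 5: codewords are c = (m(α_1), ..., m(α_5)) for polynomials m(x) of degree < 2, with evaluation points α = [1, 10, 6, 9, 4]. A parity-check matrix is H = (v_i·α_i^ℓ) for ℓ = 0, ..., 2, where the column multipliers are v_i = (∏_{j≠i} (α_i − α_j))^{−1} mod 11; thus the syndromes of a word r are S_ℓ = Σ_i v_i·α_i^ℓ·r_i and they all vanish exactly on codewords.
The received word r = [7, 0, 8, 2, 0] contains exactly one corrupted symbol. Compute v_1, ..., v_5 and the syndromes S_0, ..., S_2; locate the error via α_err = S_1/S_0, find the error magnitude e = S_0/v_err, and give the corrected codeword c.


S = (3, 1, 4), error at position 5, error magnitude e = 10, c = [7, 0, 8, 2, 1].

Step 1: column multipliers v_i = (∏_{j≠i}(α_i − α_j))^{−1} mod 11.
  i = 1 (α = 1): (1−10)(1−6)(1−9)(1−4) = (−9)·(−5)·(−8)·(−3) = 1080 ≡ 2, so v_1 = 2^{−1} = 6 (mod 11).
  i = 2 (α = 10): (10−1)(10−6)(10−9)(10−4) = 9·4·1·6 = 216 ≡ 7, so v_2 = 7^{−1} = 8 (mod 11).
  i = 3 (α = 6): (6−1)(6−10)(6−9)(6−4) = 5·(−4)·(−3)·2 = 120 ≡ 10, so v_3 = 10^{−1} = 10 (mod 11).
  i = 4 (α = 9): (9−1)(9−10)(9−6)(9−4) = 8·(−1)·3·5 = −120 ≡ 1, so v_4 = 1^{−1} = 1 (mod 11).
  i = 5 (α = 4): (4−1)(4−10)(4−6)(4−9) = 3·(−6)·(−2)·(−5) = −180 ≡ 7, so v_5 = 7^{−1} = 8 (mod 11).
  v = [6, 8, 10, 1, 8].
Step 2: syndromes of r = [7, 0, 8, 2, 0] (all sums mod 11).
  S_0 = Σ v_i r_i = 6·7 + 8·0 + 10·8 + 1·2 + 8·0 = 124 ≡ 3.
  S_1 = Σ v_i α_i r_i = 6·1·7 + 8·10·0 + 10·6·8 + 1·9·2 + 8·4·0 = 540 ≡ 1.
  α_i^2 mod 11 = [1, 1, 3, 4, 5].
  S_2 = Σ v_i α_i^2 r_i = 6·1·7 + 8·1·0 + 10·3·8 + 1·4·2 + 8·5·0 = 290 ≡ 4.
  S = (3, 1, 4) ≠ 0, so r is not a codeword (an error is present).
Step 3: locate the error. For a single error e at position i, S_ℓ = v_i·e·α_i^ℓ, so α_err = S_1/S_0.
  S_0^{−1} = 3^{−1} = 4 (mod 11), so α_err = 1·4 = 4 ≡ 4 = α_5. Error position i = 5.
  Consistency check: S_2/S_1 = 4·1 = 4 ≡ 4 = α_err ✓ (single-error assumption holds).
Step 4: error magnitude e = S_0/v_5 = S_0·∏_{j≠5}(α_5 − α_j) = 3·7 = 21 ≡ 10 (mod 11).
Step 5: correct position 5: c_5 = r_5 − e = 0 − 10 ≡ 1 (mod 11). Hence c = [7, 0, 8, 2, 1].
  Check: interpolating c through the α_i gives m(x) = 9 + 9·x (degree < 2) with m(α_i) = c_i for every i, so c is indeed a codeword.


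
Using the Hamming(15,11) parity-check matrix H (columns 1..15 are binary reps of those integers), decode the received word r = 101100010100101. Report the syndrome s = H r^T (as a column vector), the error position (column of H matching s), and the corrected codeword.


s = (0, 1, 1, 0)^T, error position = 6, corrected codeword c = 101101010100101

Compute s = H r^T mod 2 one row at a time:
  s_1 = 1 + 0 + 1 + 0 + 0 + 1 + 0 + 1 = 4 ≡ 0 (mod 2).
  s_2 = 1 + 0 + 0 + 0 + 0 + 1 + 0 + 1 = 3 ≡ 1 (mod 2).
  s_3 = 0 + 1 + 0 + 0 + 1 + 0 + 0 + 1 = 3 ≡ 1 (mod 2).
  s_4 = 1 + 1 + 0 + 0 + 0 + 0 + 1 + 1 = 4 ≡ 0 (mod 2).
s = (0, 1, 1, 0)^T — this equals column 6 of H (binary 0110), so error is at position 6.
Correct: flip bit 6 of r = 101100010100101 to get c = 101101010100101.


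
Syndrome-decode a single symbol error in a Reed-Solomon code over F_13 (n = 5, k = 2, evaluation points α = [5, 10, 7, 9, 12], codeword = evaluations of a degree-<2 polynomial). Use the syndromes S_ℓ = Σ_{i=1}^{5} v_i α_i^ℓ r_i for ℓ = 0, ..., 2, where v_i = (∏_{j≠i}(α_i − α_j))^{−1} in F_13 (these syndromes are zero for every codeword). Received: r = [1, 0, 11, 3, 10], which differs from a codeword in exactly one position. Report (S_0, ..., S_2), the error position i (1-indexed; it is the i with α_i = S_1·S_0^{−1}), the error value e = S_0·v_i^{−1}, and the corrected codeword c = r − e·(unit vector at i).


S = (9, 3, 1), error at position 4, error magnitude e = 8, c = [1, 0, 11, 8, 10].

Step 1: column multipliers v_i = (∏_{j≠i}(α_i − α_j))^{−1} mod 13.
  i = 1 (α = 5): (5−10)(5−7)(5−9)(5−12) = (−5)·(−2)·(−4)·(−7) = 280 ≡ 7, so v_1 = 7^{−1} = 2 (mod 13).
  i = 2 (α = 10): (10−5)(10−7)(10−9)(10−12) = 5·3·1·(−2) = −30 ≡ 9, so v_2 = 9^{−1} = 3 (mod 13).
  i = 3 (α = 7): (7−5)(7−10)(7−9)(7−12) = 2·(−3)·(−2)·(−5) = −60 ≡ 5, so v_3 = 5^{−1} = 8 (mod 13).
  i = 4 (α = 9): (9−5)(9−10)(9−7)(9−12) = 4·(−1)·2·(−3) = 24 ≡ 11, so v_4 = 11^{−1} = 6 (mod 13).
  i = 5 (α = 12): (12−5)(12−10)(12−7)(12−9) = 7·2·5·3 = 210 ≡ 2, so v_5 = 2^{−1} = 7 (mod 13).
  v = [2, 3, 8, 6, 7].
Step 2: syndromes of r = [1, 0, 11, 3, 10] (all sums mod 13).
  S_0 = Σ v_i r_i = 2·1 + 3·0 + 8·11 + 6·3 + 7·10 = 178 ≡ 9.
  S_1 = Σ v_i α_i r_i = 2·5·1 + 3·10·0 + 8·7·11 + 6·9·3 + 7·12·10 = 1628 ≡ 3.
  α_i^2 mod 13 = [12, 9, 10, 3, 1].
  S_2 = Σ v_i α_i^2 r_i = 2·12·1 + 3·9·0 + 8·10·11 + 6·3·3 + 7·1·10 = 1028 ≡ 1.
  S = (9, 3, 1) ≠ 0, so r is not a codeword (an error is present).
Step 3: locate the error. For a single error e at position i, S_ℓ = v_i·e·α_i^ℓ, so α_err = S_1/S_0.
  S_0^{−1} = 9^{−1} = 3 (mod 13), so α_err = 3·3 = 9 ≡ 9 = α_4. Error position i = 4.
  Consistency check: S_2/S_1 = 1·9 = 9 ≡ 9 = α_err ✓ (single-error assumption holds).
Step 4: error magnitude e = S_0/v_4 = S_0·∏_{j≠4}(α_4 − α_j) = 9·11 = 99 ≡ 8 (mod 13).
Step 5: correct position 4: c_4 = r_4 − e = 3 − 8 ≡ 8 (mod 13). Hence c = [1, 0, 11, 8, 10].
  Check: interpolating c through the α_i gives m(x) = 2 + 5·x (degree < 2) with m(α_i) = c_i for every i, so c is indeed a codeword.


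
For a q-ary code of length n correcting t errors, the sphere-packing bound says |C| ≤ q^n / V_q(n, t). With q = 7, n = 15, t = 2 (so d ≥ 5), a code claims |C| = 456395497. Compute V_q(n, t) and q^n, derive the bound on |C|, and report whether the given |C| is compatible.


V_q(n, t) = 3871, q^n = 4747561509943, Hamming bound = 1226443169, |C| = 456395497 ≤ bound (satisfied).

Step 1: Compute V_q(n, t) = Σ_{j=0}^2 C(n, j) (q−1)^j.
  j = 0: C(15,0)·(6)^0 = 1·1 = 1.
  j = 1: C(15,1)·(6)^1 = 15·6 = 90.
  j = 2: C(15,2)·(6)^2 = 105·36 = 3780.
  V_q(n, t) = 1 + 90 + 3780 = 3871.
Step 2: q^n = 7^15 = 4747561509943.
Step 3: Hamming bound ⌊q^n / V_q(n,t)⌋ = ⌊4747561509943/3871⌋ = 1226443169.
Step 4: Compare |C| = 456395497 to 1226443169: satisfied.
The claimed |C| lies below the Hamming bound.


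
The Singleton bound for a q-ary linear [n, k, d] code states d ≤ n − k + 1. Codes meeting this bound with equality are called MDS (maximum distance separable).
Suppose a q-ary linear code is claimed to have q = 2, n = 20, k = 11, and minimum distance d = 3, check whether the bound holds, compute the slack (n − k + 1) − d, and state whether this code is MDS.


Singleton RHS = n − k + 1 = 10, slack = 7, bound satisfied, not MDS.

Singleton bound: d ≤ n − k + 1.
Here n = 20, k = 11, so n − k + 1 = 10.
Given d = 3, check d ≤ 10: YES.
Slack = (n − k + 1) − d = 7.
The code is NOT MDS (slack = 7 > 0).
Description: the claimed parameters are [20, 11, 3]_2; such a code would be non-MDS.


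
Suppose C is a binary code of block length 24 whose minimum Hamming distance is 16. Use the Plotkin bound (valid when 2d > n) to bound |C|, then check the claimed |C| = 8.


Plotkin bound M ≤ 4; given |C| = 8 > bound (violated).

Check applicability: 2d = 32, n = 24.
2d − n = 8 > 0, so Plotkin applies.
Compute d/(2d−n) = 16/8 ≈ 2.0000.
⌊d/(2d−n)⌋ = 2.
Plotkin bound: M ≤ 2·2 = 4.
Given |C| = 8, check: VIOLATED.
This |C| is above the Plotkin bound, so no binary code with n = 24, d = 16 and 8 codewords exists.


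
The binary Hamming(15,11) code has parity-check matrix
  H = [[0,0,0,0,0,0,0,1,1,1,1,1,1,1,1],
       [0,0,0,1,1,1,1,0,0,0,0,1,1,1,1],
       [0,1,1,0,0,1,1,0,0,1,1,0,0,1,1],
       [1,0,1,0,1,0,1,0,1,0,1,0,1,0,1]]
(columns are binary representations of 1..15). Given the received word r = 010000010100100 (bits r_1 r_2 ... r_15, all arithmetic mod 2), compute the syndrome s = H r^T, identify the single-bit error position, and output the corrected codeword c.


s = (1, 1, 0, 1)^T, error position = 13, corrected codeword c = 010000010100000

Compute s = H r^T mod 2 one row at a time:
  s_1 = 1 + 0 + 1 + 0 + 0 + 1 + 0 + 0 = 3 ≡ 1 (mod 2).
  s_2 = 0 + 0 + 0 + 0 + 0 + 1 + 0 + 0 = 1 ≡ 1 (mod 2).
  s_3 = 1 + 0 + 0 + 0 + 1 + 0 + 0 + 0 = 2 ≡ 0 (mod 2).
  s_4 = 0 + 0 + 0 + 0 + 0 + 0 + 1 + 0 = 1 ≡ 1 (mod 2).
s = (1, 1, 0, 1)^T — this equals column 13 of H (binary 1101), so error is at position 13.
Correct: flip bit 13 of r = 010000010100100 to get c = 010000010100000.


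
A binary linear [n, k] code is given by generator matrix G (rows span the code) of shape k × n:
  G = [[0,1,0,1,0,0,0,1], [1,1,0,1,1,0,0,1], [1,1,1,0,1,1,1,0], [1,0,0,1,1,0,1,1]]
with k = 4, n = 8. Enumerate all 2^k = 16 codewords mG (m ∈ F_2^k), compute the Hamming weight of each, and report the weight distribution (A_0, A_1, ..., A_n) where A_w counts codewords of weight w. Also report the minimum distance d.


Weight distribution: A_0 = 1, A_2 = 3, A_3 = 2, A_4 = 3, A_5 = 4, A_6 = 1, A_7 = 2. Minimum distance d = 2.

Enumerate all 2^4 = 16 messages m ∈ F_2^4.
For each, compute codeword c = mG in F_2^8, then tally its weight.
  m = 0000 → c = 00000000, weight = 0.
  m = 1000 → c = 01010001, weight = 3.
  m = 0100 → c = 11011001, weight = 5.
  m = 1100 → c = 10001000, weight = 2.
  m = 0010 → c = 11101110, weight = 6.
  m = 1010 → c = 10111111, weight = 7.
  m = 0110 → c = 00110111, weight = 5.
  m = 1110 → c = 01100110, weight = 4.
  m = 0001 → c = 10011011, weight = 5.
  m = 1001 → c = 11001010, weight = 4.
  m = 0101 → c = 01000010, weight = 2.
  m = 1101 → c = 00010011, weight = 3.
  m = 0011 → c = 01110101, weight = 5.
  m = 1011 → c = 00100100, weight = 2.
  m = 0111 → c = 10101100, weight = 4.
  m = 1111 → c = 11111101, weight = 7.
Tally weights:
  weight 0: 1 codewords.
  weight 2: 3 codewords.
  weight 3: 2 codewords.
  weight 4: 3 codewords.
  weight 5: 4 codewords.
  weight 6: 1 codewords.
  weight 7: 2 codewords.
Minimum distance d = smallest w > 0 with A_w > 0 = 2.
Sanity: Σ A_w = 16 = 2^4 = 16 ✓.


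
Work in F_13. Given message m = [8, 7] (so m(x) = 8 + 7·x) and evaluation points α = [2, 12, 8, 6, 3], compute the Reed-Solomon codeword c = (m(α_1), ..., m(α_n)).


c = [9, 1, 12, 11, 3]

Message polynomial: m(x) = 8 + 7·x (mod 13).
For each evaluation point α_i, compute m(α_i) mod 13:
  α_1 = 2: Horner steps 7 → 9, so m(2) = 9.
  α_2 = 12: Horner steps 7 → 1, so m(12) = 1.
  α_3 = 8: Horner steps 7 → 12, so m(8) = 12.
  α_4 = 6: Horner steps 7 → 11, so m(6) = 11.
  α_5 = 3: Horner steps 7 → 3, so m(3) = 3.
Codeword c = [9, 1, 12, 11, 3] ∈ F_13^5.


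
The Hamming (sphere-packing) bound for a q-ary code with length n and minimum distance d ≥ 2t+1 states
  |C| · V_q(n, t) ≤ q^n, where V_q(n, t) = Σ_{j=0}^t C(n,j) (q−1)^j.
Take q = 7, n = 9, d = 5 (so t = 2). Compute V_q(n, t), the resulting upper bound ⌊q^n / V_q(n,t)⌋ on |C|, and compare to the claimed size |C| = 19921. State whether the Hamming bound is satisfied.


V_q(n, t) = 1351, q^n = 40353607, Hamming bound = 29869, |C| = 19921 ≤ bound (satisfied).

Step 1: Compute V_q(n, t) = Σ_{j=0}^2 C(n, j) (q−1)^j.
  j = 0: C(9,0)·(6)^0 = 1·1 = 1.
  j = 1: C(9,1)·(6)^1 = 9·6 = 54.
  j = 2: C(9,2)·(6)^2 = 36·36 = 1296.
  V_q(n, t) = 1 + 54 + 1296 = 1351.
Step 2: q^n = 7^9 = 40353607.
Step 3: Hamming bound ⌊q^n / V_q(n,t)⌋ = ⌊40353607/1351⌋ = 29869.
Step 4: Compare |C| = 19921 to 29869: satisfied.
The claimed |C| lies below the Hamming bound.


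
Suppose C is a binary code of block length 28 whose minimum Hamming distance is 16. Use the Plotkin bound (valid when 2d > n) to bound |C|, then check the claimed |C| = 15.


Plotkin bound M ≤ 8; given |C| = 15 > bound (violated).

Check applicability: 2d = 32, n = 28.
2d − n = 4 > 0, so Plotkin applies.
Compute d/(2d−n) = 16/4 ≈ 4.0000.
⌊d/(2d−n)⌋ = 4.
Plotkin bound: M ≤ 2·4 = 8.
Given |C| = 15, check: VIOLATED.
This |C| is above the Plotkin bound, so no binary code with n = 28, d = 16 and 15 codewords exists.


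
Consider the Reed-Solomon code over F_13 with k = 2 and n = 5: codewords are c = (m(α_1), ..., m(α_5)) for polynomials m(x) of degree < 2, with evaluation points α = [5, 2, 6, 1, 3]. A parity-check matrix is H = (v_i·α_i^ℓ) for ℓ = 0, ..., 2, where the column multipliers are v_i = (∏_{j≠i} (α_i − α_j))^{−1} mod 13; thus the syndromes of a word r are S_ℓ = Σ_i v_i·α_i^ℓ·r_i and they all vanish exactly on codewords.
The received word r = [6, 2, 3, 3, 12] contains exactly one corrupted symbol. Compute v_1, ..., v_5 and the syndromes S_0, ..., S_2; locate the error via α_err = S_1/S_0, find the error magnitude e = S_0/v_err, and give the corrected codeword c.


S = (11, 11, 11), error at position 4, error magnitude e = 11, c = [6, 2, 3, 5, 12].

Step 1: column multipliers v_i = (∏_{j≠i}(α_i − α_j))^{−1} mod 13.
  i = 1 (α = 5): (5−2)(5−6)(5−1)(5−3) = 3·(−1)·4·2 = −24 ≡ 2, so v_1 = 2^{−1} = 7 (mod 13).
  i = 2 (α = 2): (2−5)(2−6)(2−1)(2−3) = (−3)·(−4)·1·(−1) = −12 ≡ 1, so v_2 = 1^{−1} = 1 (mod 13).
  i = 3 (α = 6): (6−5)(6−2)(6−1)(6−3) = 1·4·5·3 = 60 ≡ 8, so v_3 = 8^{−1} = 5 (mod 13).
  i = 4 (α = 1): (1−5)(1−2)(1−6)(1−3) = (−4)·(−1)·(−5)·(−2) = 40 ≡ 1, so v_4 = 1^{−1} = 1 (mod 13).
  i = 5 (α = 3): (3−5)(3−2)(3−6)(3−1) = (−2)·1·(−3)·2 = 12 ≡ 12, so v_5 = 12^{−1} = 12 (mod 13).
  v = [7, 1, 5, 1, 12].
Step 2: syndromes of r = [6, 2, 3, 3, 12] (all sums mod 13).
  S_0 = Σ v_i r_i = 7·6 + 1·2 + 5·3 + 1·3 + 12·12 = 206 ≡ 11.
  S_1 = Σ v_i α_i r_i = 7·5·6 + 1·2·2 + 5·6·3 + 1·1·3 + 12·3·12 = 739 ≡ 11.
  α_i^2 mod 13 = [12, 4, 10, 1, 9].
  S_2 = Σ v_i α_i^2 r_i = 7·12·6 + 1·4·2 + 5·10·3 + 1·1·3 + 12·9·12 = 1961 ≡ 11.
  S = (11, 11, 11) ≠ 0, so r is not a codeword (an error is present).
Step 3: locate the error. For a single error e at position i, S_ℓ = v_i·e·α_i^ℓ, so α_err = S_1/S_0.
  S_0^{−1} = 11^{−1} = 6 (mod 13), so α_err = 11·6 = 66 ≡ 1 = α_4. Error position i = 4.
  Consistency check: S_2/S_1 = 11·6 = 66 ≡ 1 = α_err ✓ (single-error assumption holds).
Step 4: error magnitude e = S_0/v_4 = S_0·∏_{j≠4}(α_4 − α_j) = 11·1 = 11 ≡ 11 (mod 13).
Step 5: correct position 4: c_4 = r_4 − e = 3 − 11 ≡ 5 (mod 13). Hence c = [6, 2, 3, 5, 12].
  Check: interpolating c through the α_i gives m(x) = 8 + 10·x (degree < 2) with m(α_i) = c_i for every i, so c is indeed a codeword.


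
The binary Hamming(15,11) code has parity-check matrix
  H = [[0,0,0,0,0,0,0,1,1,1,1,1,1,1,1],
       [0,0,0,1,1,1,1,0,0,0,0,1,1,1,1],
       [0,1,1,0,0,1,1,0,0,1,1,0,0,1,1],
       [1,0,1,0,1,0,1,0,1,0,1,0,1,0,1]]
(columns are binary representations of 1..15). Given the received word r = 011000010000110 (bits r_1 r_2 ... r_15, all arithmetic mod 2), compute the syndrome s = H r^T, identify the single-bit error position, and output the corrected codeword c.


s = (1, 0, 1, 0)^T, error position = 10, corrected codeword c = 011000010100110

Compute s = H r^T mod 2 one row at a time:
  s_1 = 1 + 0 + 0 + 0 + 0 + 1 + 1 + 0 = 3 ≡ 1 (mod 2).
  s_2 = 0 + 0 + 0 + 0 + 0 + 1 + 1 + 0 = 2 ≡ 0 (mod 2).
  s_3 = 1 + 1 + 0 + 0 + 0 + 0 + 1 + 0 = 3 ≡ 1 (mod 2).
  s_4 = 0 + 1 + 0 + 0 + 0 + 0 + 1 + 0 = 2 ≡ 0 (mod 2).
s = (1, 0, 1, 0)^T — this equals column 10 of H (binary 1010), so error is at position 10.
Correct: flip bit 10 of r = 011000010000110 to get c = 011000010100110.


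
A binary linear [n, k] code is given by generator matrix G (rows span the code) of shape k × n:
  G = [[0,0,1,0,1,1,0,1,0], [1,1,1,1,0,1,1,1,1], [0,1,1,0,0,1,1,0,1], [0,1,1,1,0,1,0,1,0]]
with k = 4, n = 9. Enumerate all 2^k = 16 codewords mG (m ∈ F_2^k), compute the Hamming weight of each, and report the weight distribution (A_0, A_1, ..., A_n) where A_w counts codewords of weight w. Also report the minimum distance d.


Weight distribution: A_0 = 1, A_3 = 3, A_4 = 4, A_5 = 4, A_6 = 2, A_7 = 1, A_8 = 1. Minimum distance d = 3.

Enumerate all 2^4 = 16 messages m ∈ F_2^4.
For each, compute codeword c = mG in F_2^9, then tally its weight.
  m = 0000 → c = 000000000, weight = 0.
  m = 1000 → c = 001011010, weight = 4.
  m = 0100 → c = 111101111, weight = 8.
  m = 1100 → c = 110110101, weight = 6.
  m = 0010 → c = 011001101, weight = 5.
  m = 1010 → c = 010010111, weight = 5.
  m = 0110 → c = 100100010, weight = 3.
  m = 1110 → c = 101111000, weight = 5.
  m = 0001 → c = 011101010, weight = 5.
  m = 1001 → c = 010110000, weight = 3.
  m = 0101 → c = 100000101, weight = 3.
  m = 1101 → c = 101011111, weight = 7.
  m = 0011 → c = 000100111, weight = 4.
  m = 1011 → c = 001111101, weight = 6.
  m = 0111 → c = 111001000, weight = 4.
  m = 1111 → c = 110010010, weight = 4.
Tally weights:
  weight 0: 1 codewords.
  weight 3: 3 codewords.
  weight 4: 4 codewords.
  weight 5: 4 codewords.
  weight 6: 2 codewords.
  weight 7: 1 codewords.
  weight 8: 1 codewords.
Minimum distance d = smallest w > 0 with A_w > 0 = 3.
Sanity: Σ A_w = 16 = 2^4 = 16 ✓.


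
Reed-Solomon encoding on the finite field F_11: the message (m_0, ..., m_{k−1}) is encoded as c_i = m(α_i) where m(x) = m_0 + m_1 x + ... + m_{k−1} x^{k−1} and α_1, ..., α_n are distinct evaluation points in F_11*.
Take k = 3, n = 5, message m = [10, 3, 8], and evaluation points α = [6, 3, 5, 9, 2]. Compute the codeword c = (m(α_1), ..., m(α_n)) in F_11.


c = [8, 3, 5, 3, 4]

Message polynomial: m(x) = 10 + 3·x + 8·x^2 (mod 11).
For each evaluation point α_i, compute m(α_i) mod 11:
  α_1 = 6: Horner steps 8 → 7 → 8, so m(6) = 8.
  α_2 = 3: Horner steps 8 → 5 → 3, so m(3) = 3.
  α_3 = 5: Horner steps 8 → 10 → 5, so m(5) = 5.
  α_4 = 9: Horner steps 8 → 9 → 3, so m(9) = 3.
  α_5 = 2: Horner steps 8 → 8 → 4, so m(2) = 4.
Codeword c = [8, 3, 5, 3, 4] ∈ F_11^5.


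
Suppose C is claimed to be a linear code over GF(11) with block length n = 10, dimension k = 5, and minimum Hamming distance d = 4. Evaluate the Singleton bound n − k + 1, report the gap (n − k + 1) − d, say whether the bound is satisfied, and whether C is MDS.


Singleton RHS = n − k + 1 = 6, slack = 2, bound satisfied, not MDS.

Singleton bound: d ≤ n − k + 1.
Here n = 10, k = 5, so n − k + 1 = 6.
Given d = 4, check d ≤ 6: YES.
Slack = (n − k + 1) − d = 2.
The code is NOT MDS (slack = 2 > 0).
Description: the claimed parameters are [10, 5, 4]_11; such a code would be non-MDS.


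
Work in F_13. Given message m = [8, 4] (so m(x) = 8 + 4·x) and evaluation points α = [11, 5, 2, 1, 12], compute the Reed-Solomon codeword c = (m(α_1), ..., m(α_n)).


c = [0, 2, 3, 12, 4]

Message polynomial: m(x) = 8 + 4·x (mod 13).
For each evaluation point α_i, compute m(α_i) mod 13:
  α_1 = 11: Horner steps 4 → 0, so m(11) = 0.
  α_2 = 5: Horner steps 4 → 2, so m(5) = 2.
  α_3 = 2: Horner steps 4 → 3, so m(2) = 3.
  α_4 = 1: Horner steps 4 → 12, so m(1) = 12.
  α_5 = 12: Horner steps 4 → 4, so m(12) = 4.
Codeword c = [0, 2, 3, 12, 4] ∈ F_13^5.


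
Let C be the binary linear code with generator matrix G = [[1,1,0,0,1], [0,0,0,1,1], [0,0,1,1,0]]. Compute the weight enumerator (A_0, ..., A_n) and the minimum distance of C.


Weight distribution: A_0 = 1, A_2 = 3, A_3 = 3, A_5 = 1. Minimum distance d = 2.

Enumerate all 2^3 = 8 messages m ∈ F_2^3.
For each, compute codeword c = mG in F_2^5, then tally its weight.
  m = 000 → c = 00000, weight = 0.
  m = 100 → c = 11001, weight = 3.
  m = 010 → c = 00011, weight = 2.
  m = 110 → c = 11010, weight = 3.
  m = 001 → c = 00110, weight = 2.
  m = 101 → c = 11111, weight = 5.
  m = 011 → c = 00101, weight = 2.
  m = 111 → c = 11100, weight = 3.
Tally weights:
  weight 0: 1 codewords.
  weight 2: 3 codewords.
  weight 3: 3 codewords.
  weight 5: 1 codewords.
Minimum distance d = smallest w > 0 with A_w > 0 = 2.
Sanity: Σ A_w = 8 = 2^3 = 8 ✓.


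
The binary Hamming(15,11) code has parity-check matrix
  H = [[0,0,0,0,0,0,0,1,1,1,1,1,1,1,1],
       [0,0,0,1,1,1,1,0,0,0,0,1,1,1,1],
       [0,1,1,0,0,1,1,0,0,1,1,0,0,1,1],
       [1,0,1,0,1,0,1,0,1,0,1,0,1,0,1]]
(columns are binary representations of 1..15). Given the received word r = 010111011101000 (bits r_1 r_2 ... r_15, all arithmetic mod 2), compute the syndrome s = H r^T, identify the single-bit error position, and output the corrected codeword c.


s = (0, 0, 1, 0)^T, error position = 2, corrected codeword c = 000111011101000

Compute s = H r^T mod 2 one row at a time:
  s_1 = 1 + 1 + 1 + 0 + 1 + 0 + 0 + 0 = 4 ≡ 0 (mod 2).
  s_2 = 1 + 1 + 1 + 0 + 1 + 0 + 0 + 0 = 4 ≡ 0 (mod 2).
  s_3 = 1 + 0 + 1 + 0 + 1 + 0 + 0 + 0 = 3 ≡ 1 (mod 2).
  s_4 = 0 + 0 + 1 + 0 + 1 + 0 + 0 + 0 = 2 ≡ 0 (mod 2).
s = (0, 0, 1, 0)^T — this equals column 2 of H (binary 0010), so error is at position 2.
Correct: flip bit 2 of r = 010111011101000 to get c = 000111011101000.


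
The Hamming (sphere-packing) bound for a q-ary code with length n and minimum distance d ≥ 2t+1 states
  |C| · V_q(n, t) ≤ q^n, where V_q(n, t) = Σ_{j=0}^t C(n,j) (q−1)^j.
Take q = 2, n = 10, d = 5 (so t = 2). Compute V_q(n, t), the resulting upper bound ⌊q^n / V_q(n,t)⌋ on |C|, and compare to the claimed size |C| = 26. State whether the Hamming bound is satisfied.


V_q(n, t) = 56, q^n = 1024, Hamming bound = 18, |C| = 26 > bound (violated).

Step 1: Compute V_q(n, t) = Σ_{j=0}^2 C(n, j) (q−1)^j.
  j = 0: C(10,0)·(1)^0 = 1·1 = 1.
  j = 1: C(10,1)·(1)^1 = 10·1 = 10.
  j = 2: C(10,2)·(1)^2 = 45·1 = 45.
  V_q(n, t) = 1 + 10 + 45 = 56.
Step 2: q^n = 2^10 = 1024.
Step 3: Hamming bound ⌊q^n / V_q(n,t)⌋ = ⌊1024/56⌋ = 18.
Step 4: Compare |C| = 26 to 18: violated.
The claimed |C| lies above the Hamming bound, so no 2-ary code of length 10 with d ≥ 5 can have 26 codewords.


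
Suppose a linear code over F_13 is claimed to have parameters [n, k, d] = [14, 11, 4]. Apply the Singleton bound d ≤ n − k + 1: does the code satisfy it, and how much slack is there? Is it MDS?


Singleton RHS = n − k + 1 = 4, slack = 0, bound satisfied, MDS.

Singleton bound: d ≤ n − k + 1.
Here n = 14, k = 11, so n − k + 1 = 4.
Given d = 4, check d ≤ 4: YES.
Slack = (n − k + 1) − d = 0.
The code is MDS (slack = 0).
Description: the claimed parameters are [14, 11, 4]_13; such a code would be MDS (meets Singleton bound).


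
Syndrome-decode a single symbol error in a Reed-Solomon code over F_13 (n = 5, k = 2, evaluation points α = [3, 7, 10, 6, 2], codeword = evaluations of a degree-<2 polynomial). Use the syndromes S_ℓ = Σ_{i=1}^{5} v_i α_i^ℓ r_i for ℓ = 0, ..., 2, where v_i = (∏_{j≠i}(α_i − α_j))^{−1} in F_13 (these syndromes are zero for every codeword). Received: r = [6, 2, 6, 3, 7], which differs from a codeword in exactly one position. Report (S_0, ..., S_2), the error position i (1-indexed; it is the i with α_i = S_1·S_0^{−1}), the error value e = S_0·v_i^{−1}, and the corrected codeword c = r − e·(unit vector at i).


S = (8, 2, 7), error at position 3, error magnitude e = 7, c = [6, 2, 12, 3, 7].

Step 1: column multipliers v_i = (∏_{j≠i}(α_i − α_j))^{−1} mod 13.
  i = 1 (α = 3): (3−7)(3−10)(3−6)(3−2) = (−4)·(−7)·(−3)·1 = −84 ≡ 7, so v_1 = 7^{−1} = 2 (mod 13).
  i = 2 (α = 7): (7−3)(7−10)(7−6)(7−2) = 4·(−3)·1·5 = −60 ≡ 5, so v_2 = 5^{−1} = 8 (mod 13).
  i = 3 (α = 10): (10−3)(10−7)(10−6)(10−2) = 7·3·4·8 = 672 ≡ 9, so v_3 = 9^{−1} = 3 (mod 13).
  i = 4 (α = 6): (6−3)(6−7)(6−10)(6−2) = 3·(−1)·(−4)·4 = 48 ≡ 9, so v_4 = 9^{−1} = 3 (mod 13).
  i = 5 (α = 2): (2−3)(2−7)(2−10)(2−6) = (−1)·(−5)·(−8)·(−4) = 160 ≡ 4, so v_5 = 4^{−1} = 10 (mod 13).
  v = [2, 8, 3, 3, 10].
Step 2: syndromes of r = [6, 2, 6, 3, 7] (all sums mod 13).
  S_0 = Σ v_i r_i = 2·6 + 8·2 + 3·6 + 3·3 + 10·7 = 125 ≡ 8.
  S_1 = Σ v_i α_i r_i = 2·3·6 + 8·7·2 + 3·10·6 + 3·6·3 + 10·2·7 = 522 ≡ 2.
  α_i^2 mod 13 = [9, 10, 9, 10, 4].
  S_2 = Σ v_i α_i^2 r_i = 2·9·6 + 8·10·2 + 3·9·6 + 3·10·3 + 10·4·7 = 800 ≡ 7.
  S = (8, 2, 7) ≠ 0, so r is not a codeword (an error is present).
Step 3: locate the error. For a single error e at position i, S_ℓ = v_i·e·α_i^ℓ, so α_err = S_1/S_0.
  S_0^{−1} = 8^{−1} = 5 (mod 13), so α_err = 2·5 = 10 ≡ 10 = α_3. Error position i = 3.
  Consistency check: S_2/S_1 = 7·7 = 49 ≡ 10 = α_err ✓ (single-error assumption holds).
Step 4: error magnitude e = S_0/v_3 = S_0·∏_{j≠3}(α_3 − α_j) = 8·9 = 72 ≡ 7 (mod 13).
Step 5: correct position 3: c_3 = r_3 − e = 6 − 7 ≡ 12 (mod 13). Hence c = [6, 2, 12, 3, 7].
  Check: interpolating c through the α_i gives m(x) = 9 + 12·x (degree < 2) with m(α_i) = c_i for every i, so c is indeed a codeword.


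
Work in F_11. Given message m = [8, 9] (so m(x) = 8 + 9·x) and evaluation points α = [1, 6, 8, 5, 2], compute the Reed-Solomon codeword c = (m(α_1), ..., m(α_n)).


c = [6, 7, 3, 9, 4]

Message polynomial: m(x) = 8 + 9·x (mod 11).
For each evaluation point α_i, compute m(α_i) mod 11:
  α_1 = 1: Horner steps 9 → 6, so m(1) = 6.
  α_2 = 6: Horner steps 9 → 7, so m(6) = 7.
  α_3 = 8: Horner steps 9 → 3, so m(8) = 3.
  α_4 = 5: Horner steps 9 → 9, so m(5) = 9.
  α_5 = 2: Horner steps 9 → 4, so m(2) = 4.
Codeword c = [6, 7, 3, 9, 4] ∈ F_11^5.


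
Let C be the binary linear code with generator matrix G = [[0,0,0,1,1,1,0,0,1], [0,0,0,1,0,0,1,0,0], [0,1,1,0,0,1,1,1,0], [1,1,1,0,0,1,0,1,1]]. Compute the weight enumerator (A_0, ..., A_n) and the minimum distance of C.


Weight distribution: A_0 = 1, A_2 = 1, A_3 = 3, A_4 = 2, A_5 = 4, A_6 = 3, A_7 = 1, A_8 = 1. Minimum distance d = 2.

Enumerate all 2^4 = 16 messages m ∈ F_2^4.
For each, compute codeword c = mG in F_2^9, then tally its weight.
  m = 0000 → c = 000000000, weight = 0.
  m = 1000 → c = 000111001, weight = 4.
  m = 0100 → c = 000100100, weight = 2.
  m = 1100 → c = 000011101, weight = 4.
  m = 0010 → c = 011001110, weight = 5.
  m = 1010 → c = 011110111, weight = 7.
  m = 0110 → c = 011101010, weight = 5.
  m = 1110 → c = 011010011, weight = 5.
  m = 0001 → c = 111001011, weight = 6.
  m = 1001 → c = 111110010, weight = 6.
  m = 0101 → c = 111101111, weight = 8.
  m = 1101 → c = 111010110, weight = 6.
  m = 0011 → c = 100000101, weight = 3.
  m = 1011 → c = 100111100, weight = 5.
  m = 0111 → c = 100100001, weight = 3.
  m = 1111 → c = 100011000, weight = 3.
Tally weights:
  weight 0: 1 codewords.
  weight 2: 1 codewords.
  weight 3: 3 codewords.
  weight 4: 2 codewords.
  weight 5: 4 codewords.
  weight 6: 3 codewords.
  weight 7: 1 codewords.
  weight 8: 1 codewords.
Minimum distance d = smallest w > 0 with A_w > 0 = 2.
Sanity: Σ A_w = 16 = 2^4 = 16 ✓.


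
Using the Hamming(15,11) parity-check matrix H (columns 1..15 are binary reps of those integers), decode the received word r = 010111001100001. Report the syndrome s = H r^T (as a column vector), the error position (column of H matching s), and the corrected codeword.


s = (1, 0, 0, 1)^T, error position = 9, corrected codeword c = 010111000100001

Compute s = H r^T mod 2 one row at a time:
  s_1 = 0 + 1 + 1 + 0 + 0 + 0 + 0 + 1 = 3 ≡ 1 (mod 2).
  s_2 = 1 + 1 + 1 + 0 + 0 + 0 + 0 + 1 = 4 ≡ 0 (mod 2).
  s_3 = 1 + 0 + 1 + 0 + 1 + 0 + 0 + 1 = 4 ≡ 0 (mod 2).
  s_4 = 0 + 0 + 1 + 0 + 1 + 0 + 0 + 1 = 3 ≡ 1 (mod 2).
s = (1, 0, 0, 1)^T — this equals column 9 of H (binary 1001), so error is at position 9.
Correct: flip bit 9 of r = 010111001100001 to get c = 010111000100001.


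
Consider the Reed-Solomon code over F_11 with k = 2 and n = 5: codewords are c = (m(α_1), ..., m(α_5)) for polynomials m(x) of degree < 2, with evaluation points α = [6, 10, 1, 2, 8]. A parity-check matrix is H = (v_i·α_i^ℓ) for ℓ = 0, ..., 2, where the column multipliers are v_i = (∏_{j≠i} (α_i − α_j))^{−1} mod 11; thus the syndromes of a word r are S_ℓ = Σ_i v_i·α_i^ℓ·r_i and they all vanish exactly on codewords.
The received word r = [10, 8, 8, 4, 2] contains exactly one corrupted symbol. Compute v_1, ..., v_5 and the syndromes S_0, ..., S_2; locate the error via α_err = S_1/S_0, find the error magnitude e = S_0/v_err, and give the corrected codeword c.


S = (9, 2, 9), error at position 2, error magnitude e = 3, c = [10, 5, 8, 4, 2].

Step 1: column multipliers v_i = (∏_{j≠i}(α_i − α_j))^{−1} mod 11.
  i = 1 (α = 6): (6−10)(6−1)(6−2)(6−8) = (−4)·5·4·(−2) = 160 ≡ 6, so v_1 = 6^{−1} = 2 (mod 11).
  i = 2 (α = 10): (10−6)(10−1)(10−2)(10−8) = 4·9·8·2 = 576 ≡ 4, so v_2 = 4^{−1} = 3 (mod 11).
  i = 3 (α = 1): (1−6)(1−10)(1−2)(1−8) = (−5)·(−9)·(−1)·(−7) = 315 ≡ 7, so v_3 = 7^{−1} = 8 (mod 11).
  i = 4 (α = 2): (2−6)(2−10)(2−1)(2−8) = (−4)·(−8)·1·(−6) = −192 ≡ 6, so v_4 = 6^{−1} = 2 (mod 11).
  i = 5 (α = 8): (8−6)(8−10)(8−1)(8−2) = 2·(−2)·7·6 = −168 ≡ 8, so v_5 = 8^{−1} = 7 (mod 11).
  v = [2, 3, 8, 2, 7].
Step 2: syndromes of r = [10, 8, 8, 4, 2] (all sums mod 11).
  S_0 = Σ v_i r_i = 2·10 + 3·8 + 8·8 + 2·4 + 7·2 = 130 ≡ 9.
  S_1 = Σ v_i α_i r_i = 2·6·10 + 3·10·8 + 8·1·8 + 2·2·4 + 7·8·2 = 552 ≡ 2.
  α_i^2 mod 11 = [3, 1, 1, 4, 9].
  S_2 = Σ v_i α_i^2 r_i = 2·3·10 + 3·1·8 + 8·1·8 + 2·4·4 + 7·9·2 = 306 ≡ 9.
  S = (9, 2, 9) ≠ 0, so r is not a codeword (an error is present).
Step 3: locate the error. For a single error e at position i, S_ℓ = v_i·e·α_i^ℓ, so α_err = S_1/S_0.
  S_0^{−1} = 9^{−1} = 5 (mod 11), so α_err = 2·5 = 10 ≡ 10 = α_2. Error position i = 2.
  Consistency check: S_2/S_1 = 9·6 = 54 ≡ 10 = α_err ✓ (single-error assumption holds).
Step 4: error magnitude e = S_0/v_2 = S_0·∏_{j≠2}(α_2 − α_j) = 9·4 = 36 ≡ 3 (mod 11).
Step 5: correct position 2: c_2 = r_2 − e = 8 − 3 ≡ 5 (mod 11). Hence c = [10, 5, 8, 4, 2].
  Check: interpolating c through the α_i gives m(x) = 1 + 7·x (degree < 2) with m(α_i) = c_i for every i, so c is indeed a codeword.


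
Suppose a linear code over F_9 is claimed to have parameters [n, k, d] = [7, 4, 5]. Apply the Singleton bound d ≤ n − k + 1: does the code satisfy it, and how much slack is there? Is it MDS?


Singleton RHS = n − k + 1 = 4, slack = -1, bound violated (no such code; not MDS).

Singleton bound: d ≤ n − k + 1.
Here n = 7, k = 4, so n − k + 1 = 4.
Given d = 5, check d ≤ 4: NO.
Slack = (n − k + 1) − d = -1.
The slack is negative: d = 5 exceeds n − k + 1 = 4 by 1, so the Singleton bound is violated and no linear [7, 4, 5]_9 code can exist. In particular it is not MDS (MDS requires d = n − k + 1 exactly).
Description: the claimed parameters are [7, 4, 5]_9; such a code would be impossible (violates the Singleton bound).


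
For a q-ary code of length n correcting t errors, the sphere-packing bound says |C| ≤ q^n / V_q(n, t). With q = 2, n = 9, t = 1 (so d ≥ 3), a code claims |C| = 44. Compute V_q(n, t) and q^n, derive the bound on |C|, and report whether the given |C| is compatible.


V_q(n, t) = 10, q^n = 512, Hamming bound = 51, |C| = 44 ≤ bound (satisfied).

Step 1: Compute V_q(n, t) = Σ_{j=0}^1 C(n, j) (q−1)^j.
  j = 0: C(9,0)·(1)^0 = 1·1 = 1.
  j = 1: C(9,1)·(1)^1 = 9·1 = 9.
  V_q(n, t) = 1 + 9 = 10.
Step 2: q^n = 2^9 = 512.
Step 3: Hamming bound ⌊q^n / V_q(n,t)⌋ = ⌊512/10⌋ = 51.
Step 4: Compare |C| = 44 to 51: satisfied.
The claimed |C| lies below the Hamming bound.


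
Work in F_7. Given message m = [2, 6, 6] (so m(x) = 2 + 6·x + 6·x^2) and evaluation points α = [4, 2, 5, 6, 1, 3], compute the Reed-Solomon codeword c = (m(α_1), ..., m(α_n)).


c = [3, 3, 0, 2, 0, 4]

Message polynomial: m(x) = 2 + 6·x + 6·x^2 (mod 7).
For each evaluation point α_i, compute m(α_i) mod 7:
  α_1 = 4: Horner steps 6 → 2 → 3, so m(4) = 3.
  α_2 = 2: Horner steps 6 → 4 → 3, so m(2) = 3.
  α_3 = 5: Horner steps 6 → 1 → 0, so m(5) = 0.
  α_4 = 6: Horner steps 6 → 0 → 2, so m(6) = 2.
  α_5 = 1: Horner steps 6 → 5 → 0, so m(1) = 0.
  α_6 = 3: Horner steps 6 → 3 → 4, so m(3) = 4.
Codeword c = [3, 3, 0, 2, 0, 4] ∈ F_7^6.


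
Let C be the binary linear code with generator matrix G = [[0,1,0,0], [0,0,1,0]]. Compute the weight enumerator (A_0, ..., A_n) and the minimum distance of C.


Weight distribution: A_0 = 1, A_1 = 2, A_2 = 1. Minimum distance d = 1.

Enumerate all 2^2 = 4 messages m ∈ F_2^2.
For each, compute codeword c = mG in F_2^4, then tally its weight.
  m = 00 → c = 0000, weight = 0.
  m = 10 → c = 0100, weight = 1.
  m = 01 → c = 0010, weight = 1.
  m = 11 → c = 0110, weight = 2.
Tally weights:
  weight 0: 1 codewords.
  weight 1: 2 codewords.
  weight 2: 1 codewords.
Minimum distance d = smallest w > 0 with A_w > 0 = 1.
Sanity: Σ A_w = 4 = 2^2 = 4 ✓.


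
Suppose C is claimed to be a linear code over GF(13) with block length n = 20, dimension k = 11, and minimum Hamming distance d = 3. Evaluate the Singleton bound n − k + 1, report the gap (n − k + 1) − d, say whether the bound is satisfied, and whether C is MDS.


Singleton RHS = n − k + 1 = 10, slack = 7, bound satisfied, not MDS.

Singleton bound: d ≤ n − k + 1.
Here n = 20, k = 11, so n − k + 1 = 10.
Given d = 3, check d ≤ 10: YES.
Slack = (n − k + 1) − d = 7.
The code is NOT MDS (slack = 7 > 0).
Description: the claimed parameters are [20, 11, 3]_13; such a code would be non-MDS.


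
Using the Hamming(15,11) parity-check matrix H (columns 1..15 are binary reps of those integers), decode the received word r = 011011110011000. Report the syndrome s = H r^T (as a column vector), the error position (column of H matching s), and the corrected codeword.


s = (1, 0, 1, 0)^T, error position = 10, corrected codeword c = 011011110111000

Compute s = H r^T mod 2 one row at a time:
  s_1 = 1 + 0 + 0 + 1 + 1 + 0 + 0 + 0 = 3 ≡ 1 (mod 2).
  s_2 = 0 + 1 + 1 + 1 + 1 + 0 + 0 + 0 = 4 ≡ 0 (mod 2).
  s_3 = 1 + 1 + 1 + 1 + 0 + 1 + 0 + 0 = 5 ≡ 1 (mod 2).
  s_4 = 0 + 1 + 1 + 1 + 0 + 1 + 0 + 0 = 4 ≡ 0 (mod 2).
s = (1, 0, 1, 0)^T — this equals column 10 of H (binary 1010), so error is at position 10.
Correct: flip bit 10 of r = 011011110011000 to get c = 011011110111000.


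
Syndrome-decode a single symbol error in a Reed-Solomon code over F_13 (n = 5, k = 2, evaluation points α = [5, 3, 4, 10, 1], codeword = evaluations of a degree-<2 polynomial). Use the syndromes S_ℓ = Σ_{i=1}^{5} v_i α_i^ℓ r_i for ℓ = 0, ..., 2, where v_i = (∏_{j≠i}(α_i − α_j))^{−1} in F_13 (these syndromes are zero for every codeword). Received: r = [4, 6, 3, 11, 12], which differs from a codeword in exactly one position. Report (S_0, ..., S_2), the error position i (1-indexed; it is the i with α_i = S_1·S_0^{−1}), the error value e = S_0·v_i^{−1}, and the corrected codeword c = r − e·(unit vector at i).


S = (9, 6, 4), error at position 1, error magnitude e = 4, c = [0, 6, 3, 11, 12].

Step 1: column multipliers v_i = (∏_{j≠i}(α_i − α_j))^{−1} mod 13.
  i = 1 (α = 5): (5−3)(5−4)(5−10)(5−1) = 2·1·(−5)·4 = −40 ≡ 12, so v_1 = 12^{−1} = 12 (mod 13).
  i = 2 (α = 3): (3−5)(3−4)(3−10)(3−1) = (−2)·(−1)·(−7)·2 = −28 ≡ 11, so v_2 = 11^{−1} = 6 (mod 13).
  i = 3 (α = 4): (4−5)(4−3)(4−10)(4−1) = (−1)·1·(−6)·3 = 18 ≡ 5, so v_3 = 5^{−1} = 8 (mod 13).
  i = 4 (α = 10): (10−5)(10−3)(10−4)(10−1) = 5·7·6·9 = 1890 ≡ 5, so v_4 = 5^{−1} = 8 (mod 13).
  i = 5 (α = 1): (1−5)(1−3)(1−4)(1−10) = (−4)·(−2)·(−3)·(−9) = 216 ≡ 8, so v_5 = 8^{−1} = 5 (mod 13).
  v = [12, 6, 8, 8, 5].
Step 2: syndromes of r = [4, 6, 3, 11, 12] (all sums mod 13).
  S_0 = Σ v_i r_i = 12·4 + 6·6 + 8·3 + 8·11 + 5·12 = 256 ≡ 9.
  S_1 = Σ v_i α_i r_i = 12·5·4 + 6·3·6 + 8·4·3 + 8·10·11 + 5·1·12 = 1384 ≡ 6.
  α_i^2 mod 13 = [12, 9, 3, 9, 1].
  S_2 = Σ v_i α_i^2 r_i = 12·12·4 + 6·9·6 + 8·3·3 + 8·9·11 + 5·1·12 = 1824 ≡ 4.
  S = (9, 6, 4) ≠ 0, so r is not a codeword (an error is present).
Step 3: locate the error. For a single error e at position i, S_ℓ = v_i·e·α_i^ℓ, so α_err = S_1/S_0.
  S_0^{−1} = 9^{−1} = 3 (mod 13), so α_err = 6·3 = 18 ≡ 5 = α_1. Error position i = 1.
  Consistency check: S_2/S_1 = 4·11 = 44 ≡ 5 = α_err ✓ (single-error assumption holds).
Step 4: error magnitude e = S_0/v_1 = S_0·∏_{j≠1}(α_1 − α_j) = 9·12 = 108 ≡ 4 (mod 13).
Step 5: correct position 1: c_1 = r_1 − e = 4 − 4 ≡ 0 (mod 13). Hence c = [0, 6, 3, 11, 12].
  Check: interpolating c through the α_i gives m(x) = 2 + 10·x (degree < 2) with m(α_i) = c_i for every i, so c is indeed a codeword.


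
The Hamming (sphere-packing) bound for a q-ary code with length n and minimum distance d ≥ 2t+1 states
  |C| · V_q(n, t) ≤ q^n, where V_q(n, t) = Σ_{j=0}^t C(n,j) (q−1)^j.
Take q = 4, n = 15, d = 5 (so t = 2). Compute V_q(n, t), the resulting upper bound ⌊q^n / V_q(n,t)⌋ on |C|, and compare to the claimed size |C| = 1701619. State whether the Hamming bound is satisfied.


V_q(n, t) = 991, q^n = 1073741824, Hamming bound = 1083493, |C| = 1701619 > bound (violated).

Step 1: Compute V_q(n, t) = Σ_{j=0}^2 C(n, j) (q−1)^j.
  j = 0: C(15,0)·(3)^0 = 1·1 = 1.
  j = 1: C(15,1)·(3)^1 = 15·3 = 45.
  j = 2: C(15,2)·(3)^2 = 105·9 = 945.
  V_q(n, t) = 1 + 45 + 945 = 991.
Step 2: q^n = 4^15 = 1073741824.
Step 3: Hamming bound ⌊q^n / V_q(n,t)⌋ = ⌊1073741824/991⌋ = 1083493.
Step 4: Compare |C| = 1701619 to 1083493: violated.
The claimed |C| lies above the Hamming bound, so no 4-ary code of length 15 with d ≥ 5 can have 1701619 codewords.
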